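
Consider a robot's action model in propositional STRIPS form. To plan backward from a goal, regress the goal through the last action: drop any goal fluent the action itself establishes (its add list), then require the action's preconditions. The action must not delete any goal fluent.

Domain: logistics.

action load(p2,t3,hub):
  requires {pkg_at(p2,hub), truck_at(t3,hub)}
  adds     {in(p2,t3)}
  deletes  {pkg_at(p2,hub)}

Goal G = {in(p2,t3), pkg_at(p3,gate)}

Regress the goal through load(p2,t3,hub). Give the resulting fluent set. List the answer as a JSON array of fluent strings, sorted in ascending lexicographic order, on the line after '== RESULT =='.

Regress:
  G ∩ del = {}  (empty — regression defined)
  G \ add = {in(p2,t3), pkg_at(p3,gate)} \ {in(p2,t3)} = {pkg_at(p3,gate)}
  ∪ pre   = {pkg_at(p3,gate)} ∪ {pkg_at(p2,hub), truck_at(t3,hub)}
          = {pkg_at(p2,hub), pkg_at(p3,gate), truck_at(t3,hub)}

== RESULT ==
["pkg_at(p2,hub)", "pkg_at(p3,gate)", "truck_at(t3,hub)"]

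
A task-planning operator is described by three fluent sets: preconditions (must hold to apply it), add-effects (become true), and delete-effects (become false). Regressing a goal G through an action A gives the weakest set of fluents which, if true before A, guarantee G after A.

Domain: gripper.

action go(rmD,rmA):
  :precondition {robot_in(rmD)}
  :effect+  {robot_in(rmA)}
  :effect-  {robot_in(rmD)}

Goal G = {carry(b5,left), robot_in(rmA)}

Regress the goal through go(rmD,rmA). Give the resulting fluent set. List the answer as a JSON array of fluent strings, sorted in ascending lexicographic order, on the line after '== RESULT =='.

Compute (G \ add) ∪ pre:
  G ∩ del = {}  (empty — regression defined)
  G \ add = {carry(b5,left), robot_in(rmA)} \ {robot_in(rmA)} = {carry(b5,left)}
  ∪ pre   = {carry(b5,left)} ∪ {robot_in(rmD)}
          = {carry(b5,left), robot_in(rmD)}

== RESULT ==
["carry(b5,left)", "robot_in(rmD)"]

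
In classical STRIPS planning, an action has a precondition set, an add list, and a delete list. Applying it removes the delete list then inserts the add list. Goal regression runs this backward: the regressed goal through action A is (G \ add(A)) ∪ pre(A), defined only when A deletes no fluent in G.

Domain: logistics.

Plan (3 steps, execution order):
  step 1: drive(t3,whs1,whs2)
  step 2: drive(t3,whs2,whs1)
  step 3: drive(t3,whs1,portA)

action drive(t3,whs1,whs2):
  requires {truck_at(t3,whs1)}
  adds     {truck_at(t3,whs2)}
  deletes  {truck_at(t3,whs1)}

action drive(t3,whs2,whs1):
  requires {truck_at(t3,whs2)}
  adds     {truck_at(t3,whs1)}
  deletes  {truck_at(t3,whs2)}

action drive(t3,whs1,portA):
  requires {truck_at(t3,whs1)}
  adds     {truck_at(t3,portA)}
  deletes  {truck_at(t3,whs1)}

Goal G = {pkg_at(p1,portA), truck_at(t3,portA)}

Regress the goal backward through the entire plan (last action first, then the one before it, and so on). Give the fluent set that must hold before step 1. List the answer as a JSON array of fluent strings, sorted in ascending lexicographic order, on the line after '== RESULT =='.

Regress step by step:
  through step 3 (drive(t3,whs1,portA)): drop {truck_at(t3,portA)}, keep {pkg_at(p1,portA)}, require {truck_at(t3,whs1)}
    → {pkg_at(p1,portA), truck_at(t3,whs1)}
  through step 2 (drive(t3,whs2,whs1)): drop {truck_at(t3,whs1)}, keep {pkg_at(p1,portA)}, require {truck_at(t3,whs2)}
    → {pkg_at(p1,portA), truck_at(t3,whs2)}
  through step 1 (drive(t3,whs1,whs2)): drop {truck_at(t3,whs2)}, keep {pkg_at(p1,portA)}, require {truck_at(t3,whs1)}
    → {pkg_at(p1,portA), truck_at(t3,whs1)}

== RESULT ==
["pkg_at(p1,portA)", "truck_at(t3,whs1)"]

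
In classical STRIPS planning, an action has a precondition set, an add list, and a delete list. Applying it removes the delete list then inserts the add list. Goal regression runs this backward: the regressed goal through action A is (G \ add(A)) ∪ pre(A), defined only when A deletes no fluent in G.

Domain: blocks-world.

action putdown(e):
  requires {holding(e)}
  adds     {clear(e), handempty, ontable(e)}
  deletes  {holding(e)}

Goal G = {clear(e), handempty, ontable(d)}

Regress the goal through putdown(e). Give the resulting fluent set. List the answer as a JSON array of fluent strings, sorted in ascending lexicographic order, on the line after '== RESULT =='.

Regress:
  G ∩ del = {}  (empty — regression defined)
  G \ add = {clear(e), handempty, ontable(d)} \ {clear(e), handempty, ontable(e)} = {ontable(d)}
  ∪ pre   = {ontable(d)} ∪ {holding(e)}
          = {holding(e), ontable(d)}

== RESULT ==
["holding(e)", "ontable(d)"]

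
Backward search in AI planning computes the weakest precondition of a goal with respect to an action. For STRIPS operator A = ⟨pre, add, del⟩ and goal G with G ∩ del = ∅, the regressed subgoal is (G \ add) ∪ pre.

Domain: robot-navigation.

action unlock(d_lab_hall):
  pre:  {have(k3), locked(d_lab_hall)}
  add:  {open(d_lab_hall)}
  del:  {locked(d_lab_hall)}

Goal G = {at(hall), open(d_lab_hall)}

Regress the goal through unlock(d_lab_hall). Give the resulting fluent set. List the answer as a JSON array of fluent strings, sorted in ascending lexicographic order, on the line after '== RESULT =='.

Regress:
  G ∩ del = {}  (empty — regression defined)
  G \ add = {at(hall), open(d_lab_hall)} \ {open(d_lab_hall)} = {at(hall)}
  ∪ pre   = {at(hall)} ∪ {have(k3), locked(d_lab_hall)}
          = {at(hall), have(k3), locked(d_lab_hall)}

== RESULT ==
["at(hall)", "have(k3)", "locked(d_lab_hall)"]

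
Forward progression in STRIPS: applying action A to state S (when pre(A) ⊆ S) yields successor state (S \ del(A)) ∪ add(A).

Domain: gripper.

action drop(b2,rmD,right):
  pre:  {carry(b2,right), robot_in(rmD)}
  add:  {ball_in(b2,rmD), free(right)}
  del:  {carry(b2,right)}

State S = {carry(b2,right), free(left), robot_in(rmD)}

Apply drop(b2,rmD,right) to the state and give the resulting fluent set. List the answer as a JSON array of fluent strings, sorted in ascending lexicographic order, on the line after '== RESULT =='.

Progress:
  pre ⊆ S: {carry(b2,right), robot_in(rmD)} ⊆ S  — applicable
  S \ del = {free(left), robot_in(rmD)}
  ∪ add   = {ball_in(b2,rmD), free(left), free(right), robot_in(rmD)}

== RESULT ==
["ball_in(b2,rmD)", "free(left)", "free(right)", "robot_in(rmD)"]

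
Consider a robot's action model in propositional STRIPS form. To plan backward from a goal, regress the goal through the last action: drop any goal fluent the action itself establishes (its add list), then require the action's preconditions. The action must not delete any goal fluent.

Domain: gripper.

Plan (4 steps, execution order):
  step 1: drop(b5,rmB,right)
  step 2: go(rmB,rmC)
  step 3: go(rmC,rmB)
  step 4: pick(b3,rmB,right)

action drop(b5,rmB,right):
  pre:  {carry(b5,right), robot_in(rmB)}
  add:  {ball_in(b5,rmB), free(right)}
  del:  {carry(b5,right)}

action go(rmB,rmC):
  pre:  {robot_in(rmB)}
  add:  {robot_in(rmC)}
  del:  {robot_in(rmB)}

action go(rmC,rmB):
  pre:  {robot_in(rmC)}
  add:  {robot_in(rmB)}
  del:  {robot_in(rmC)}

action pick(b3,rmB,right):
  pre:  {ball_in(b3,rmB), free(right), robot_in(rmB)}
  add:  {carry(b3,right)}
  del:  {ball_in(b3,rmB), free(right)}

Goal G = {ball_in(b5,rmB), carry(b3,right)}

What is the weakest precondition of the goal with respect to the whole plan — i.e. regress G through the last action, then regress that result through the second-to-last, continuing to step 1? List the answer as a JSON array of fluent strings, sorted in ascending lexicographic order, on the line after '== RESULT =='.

Work backward from the goal:
  through step 4 (pick(b3,rmB,right)): drop {carry(b3,right)}, keep {ball_in(b5,rmB)}, require {ball_in(b3,rmB), free(right), robot_in(rmB)}
    → {ball_in(b3,rmB), ball_in(b5,rmB), free(right), robot_in(rmB)}
  through step 3 (go(rmC,rmB)): drop {robot_in(rmB)}, keep {ball_in(b3,rmB), ball_in(b5,rmB), free(right)}, require {robot_in(rmC)}
    → {ball_in(b3,rmB), ball_in(b5,rmB), free(right), robot_in(rmC)}
  through step 2 (go(rmB,rmC)): drop {robot_in(rmC)}, keep {ball_in(b3,rmB), ball_in(b5,rmB), free(right)}, require {robot_in(rmB)}
    → {ball_in(b3,rmB), ball_in(b5,rmB), free(right), robot_in(rmB)}
  through step 1 (drop(b5,rmB,right)): drop {ball_in(b5,rmB), free(right)}, keep {ball_in(b3,rmB), robot_in(rmB)}, require {carry(b5,right), robot_in(rmB)}
    → {ball_in(b3,rmB), carry(b5,right), robot_in(rmB)}

== RESULT ==
["ball_in(b3,rmB)", "carry(b5,right)", "robot_in(rmB)"]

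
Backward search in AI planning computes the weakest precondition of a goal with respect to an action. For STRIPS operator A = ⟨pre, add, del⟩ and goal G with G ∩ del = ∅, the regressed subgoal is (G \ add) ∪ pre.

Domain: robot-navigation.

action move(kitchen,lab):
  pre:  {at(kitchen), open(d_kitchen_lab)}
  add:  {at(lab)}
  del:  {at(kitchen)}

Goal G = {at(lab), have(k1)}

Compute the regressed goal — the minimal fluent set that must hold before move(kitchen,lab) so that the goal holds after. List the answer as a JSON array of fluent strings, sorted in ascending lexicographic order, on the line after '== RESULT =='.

Regress:
  G ∩ del = {}  (empty — regression defined)
  G \ add = {at(lab), have(k1)} \ {at(lab)} = {have(k1)}
  ∪ pre   = {have(k1)} ∪ {at(kitchen), open(d_kitchen_lab)}
          = {at(kitchen), have(k1), open(d_kitchen_lab)}

== RESULT ==
["at(kitchen)", "have(k1)", "open(d_kitchen_lab)"]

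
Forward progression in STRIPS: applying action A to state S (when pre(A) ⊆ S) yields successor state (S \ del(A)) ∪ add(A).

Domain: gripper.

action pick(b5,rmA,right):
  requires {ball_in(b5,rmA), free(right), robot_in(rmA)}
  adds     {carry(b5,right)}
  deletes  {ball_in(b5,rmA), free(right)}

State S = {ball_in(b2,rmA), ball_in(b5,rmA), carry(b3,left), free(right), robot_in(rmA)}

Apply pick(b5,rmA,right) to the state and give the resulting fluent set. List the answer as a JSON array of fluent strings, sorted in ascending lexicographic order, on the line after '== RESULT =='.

Compute (S \ del) ∪ add:
  pre ⊆ S: {ball_in(b5,rmA), free(right), robot_in(rmA)} ⊆ S  — applicable
  S \ del = {ball_in(b2,rmA), carry(b3,left), robot_in(rmA)}
  ∪ add   = {ball_in(b2,rmA), carry(b3,left), carry(b5,right), robot_in(rmA)}

== RESULT ==
["ball_in(b2,rmA)", "carry(b3,left)", "carry(b5,right)", "robot_in(rmA)"]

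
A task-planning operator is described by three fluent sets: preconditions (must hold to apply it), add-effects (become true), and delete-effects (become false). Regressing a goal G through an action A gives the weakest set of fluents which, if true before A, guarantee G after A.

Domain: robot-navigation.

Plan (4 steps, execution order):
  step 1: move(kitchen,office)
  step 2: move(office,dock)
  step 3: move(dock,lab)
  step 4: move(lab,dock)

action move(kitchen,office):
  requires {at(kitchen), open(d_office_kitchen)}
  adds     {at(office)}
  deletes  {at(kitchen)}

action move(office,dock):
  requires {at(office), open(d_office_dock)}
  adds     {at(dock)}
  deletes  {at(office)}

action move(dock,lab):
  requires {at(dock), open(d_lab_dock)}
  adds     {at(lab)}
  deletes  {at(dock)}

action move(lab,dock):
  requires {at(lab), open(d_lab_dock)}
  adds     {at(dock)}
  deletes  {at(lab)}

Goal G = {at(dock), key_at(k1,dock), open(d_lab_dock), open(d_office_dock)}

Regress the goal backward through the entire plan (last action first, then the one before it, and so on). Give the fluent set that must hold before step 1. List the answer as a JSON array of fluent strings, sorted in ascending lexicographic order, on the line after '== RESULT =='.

Regress step by step:
  through step 4 (move(lab,dock)): drop {at(dock)}, keep {key_at(k1,dock), open(d_lab_dock), open(d_office_dock)}, require {at(lab), open(d_lab_dock)}
    → {at(lab), key_at(k1,dock), open(d_lab_dock), open(d_office_dock)}
  through step 3 (move(dock,lab)): drop {at(lab)}, keep {key_at(k1,dock), open(d_lab_dock), open(d_office_dock)}, require {at(dock), open(d_lab_dock)}
    → {at(dock), key_at(k1,dock), open(d_lab_dock), open(d_office_dock)}
  through step 2 (move(office,dock)): drop {at(dock)}, keep {key_at(k1,dock), open(d_lab_dock), open(d_office_dock)}, require {at(office), open(d_office_dock)}
    → {at(office), key_at(k1,dock), open(d_lab_dock), open(d_office_dock)}
  through step 1 (move(kitchen,office)): drop {at(office)}, keep {key_at(k1,dock), open(d_lab_dock), open(d_office_dock)}, require {at(kitchen), open(d_office_kitchen)}
    → {at(kitchen), key_at(k1,dock), open(d_lab_dock), open(d_office_dock), open(d_office_kitchen)}

== RESULT ==
["at(kitchen)", "key_at(k1,dock)", "open(d_lab_dock)", "open(d_office_dock)", "open(d_office_kitchen)"]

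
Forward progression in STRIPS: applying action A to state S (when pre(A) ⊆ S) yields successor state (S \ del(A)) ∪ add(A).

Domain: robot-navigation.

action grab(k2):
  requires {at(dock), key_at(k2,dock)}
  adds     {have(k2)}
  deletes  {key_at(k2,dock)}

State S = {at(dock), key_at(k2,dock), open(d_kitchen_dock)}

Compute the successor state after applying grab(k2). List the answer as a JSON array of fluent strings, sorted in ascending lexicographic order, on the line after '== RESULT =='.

Progress:
  pre ⊆ S: {at(dock), key_at(k2,dock)} ⊆ S  — applicable
  S \ del = {at(dock), open(d_kitchen_dock)}
  ∪ add   = {at(dock), have(k2), open(d_kitchen_dock)}

== RESULT ==
["at(dock)", "have(k2)", "open(d_kitchen_dock)"]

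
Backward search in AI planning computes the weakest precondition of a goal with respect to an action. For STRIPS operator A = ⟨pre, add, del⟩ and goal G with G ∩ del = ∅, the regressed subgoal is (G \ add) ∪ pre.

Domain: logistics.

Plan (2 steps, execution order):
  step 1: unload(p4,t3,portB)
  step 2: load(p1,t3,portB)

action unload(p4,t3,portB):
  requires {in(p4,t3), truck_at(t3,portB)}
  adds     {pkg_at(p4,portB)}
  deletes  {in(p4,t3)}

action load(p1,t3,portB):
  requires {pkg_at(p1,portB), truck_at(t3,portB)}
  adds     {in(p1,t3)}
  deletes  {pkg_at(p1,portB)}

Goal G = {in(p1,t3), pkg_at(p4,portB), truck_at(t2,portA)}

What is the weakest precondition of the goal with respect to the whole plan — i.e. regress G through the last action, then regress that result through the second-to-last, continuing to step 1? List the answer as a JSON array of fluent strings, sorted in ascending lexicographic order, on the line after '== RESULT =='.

Work backward from the goal:
  through step 2 (load(p1,t3,portB)): drop {in(p1,t3)}, keep {pkg_at(p4,portB), truck_at(t2,portA)}, require {pkg_at(p1,portB), truck_at(t3,portB)}
    → {pkg_at(p1,portB), pkg_at(p4,portB), truck_at(t2,portA), truck_at(t3,portB)}
  through step 1 (unload(p4,t3,portB)): drop {pkg_at(p4,portB)}, keep {pkg_at(p1,portB), truck_at(t2,portA), truck_at(t3,portB)}, require {in(p4,t3), truck_at(t3,portB)}
    → {in(p4,t3), pkg_at(p1,portB), truck_at(t2,portA), truck_at(t3,portB)}

== RESULT ==
["in(p4,t3)", "pkg_at(p1,portB)", "truck_at(t2,portA)", "truck_at(t3,portB)"]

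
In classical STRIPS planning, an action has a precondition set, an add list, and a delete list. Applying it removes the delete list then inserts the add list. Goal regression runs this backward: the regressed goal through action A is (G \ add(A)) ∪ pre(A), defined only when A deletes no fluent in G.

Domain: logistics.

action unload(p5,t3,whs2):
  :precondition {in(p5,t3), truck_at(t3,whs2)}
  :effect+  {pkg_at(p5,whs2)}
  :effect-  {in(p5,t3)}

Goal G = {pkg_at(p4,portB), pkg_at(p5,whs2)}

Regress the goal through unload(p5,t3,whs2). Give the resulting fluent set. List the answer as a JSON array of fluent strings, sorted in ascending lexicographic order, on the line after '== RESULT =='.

Regress:
  G ∩ del = {}  (empty — regression defined)
  G \ add = {pkg_at(p4,portB), pkg_at(p5,whs2)} \ {pkg_at(p5,whs2)} = {pkg_at(p4,portB)}
  ∪ pre   = {pkg_at(p4,portB)} ∪ {in(p5,t3), truck_at(t3,whs2)}
          = {in(p5,t3), pkg_at(p4,portB), truck_at(t3,whs2)}

== RESULT ==
["in(p5,t3)", "pkg_at(p4,portB)", "truck_at(t3,whs2)"]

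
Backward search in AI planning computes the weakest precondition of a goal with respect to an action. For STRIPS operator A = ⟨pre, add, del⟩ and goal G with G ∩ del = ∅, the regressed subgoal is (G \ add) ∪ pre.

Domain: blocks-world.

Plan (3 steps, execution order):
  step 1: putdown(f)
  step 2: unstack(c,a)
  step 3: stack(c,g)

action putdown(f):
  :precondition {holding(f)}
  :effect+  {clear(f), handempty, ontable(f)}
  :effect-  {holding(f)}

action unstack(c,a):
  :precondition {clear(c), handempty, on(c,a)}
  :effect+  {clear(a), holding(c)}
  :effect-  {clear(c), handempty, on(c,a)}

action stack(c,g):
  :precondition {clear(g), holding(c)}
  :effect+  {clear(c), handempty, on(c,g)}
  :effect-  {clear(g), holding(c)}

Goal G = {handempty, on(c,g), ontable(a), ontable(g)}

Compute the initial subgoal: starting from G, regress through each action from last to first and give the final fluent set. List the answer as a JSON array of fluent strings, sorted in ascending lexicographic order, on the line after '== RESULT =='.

Work backward from the goal:
  through step 3 (stack(c,g)): drop {handempty, on(c,g)}, keep {ontable(a), ontable(g)}, require {clear(g), holding(c)}
    → {clear(g), holding(c), ontable(a), ontable(g)}
  through step 2 (unstack(c,a)): drop {holding(c)}, keep {clear(g), ontable(a), ontable(g)}, require {clear(c), handempty, on(c,a)}
    → {clear(c), clear(g), handempty, on(c,a), ontable(a), ontable(g)}
  through step 1 (putdown(f)): drop {handempty}, keep {clear(c), clear(g), on(c,a), ontable(a), ontable(g)}, require {holding(f)}
    → {clear(c), clear(g), holding(f), on(c,a), ontable(a), ontable(g)}

== RESULT ==
["clear(c)", "clear(g)", "holding(f)", "on(c,a)", "ontable(a)", "ontable(g)"]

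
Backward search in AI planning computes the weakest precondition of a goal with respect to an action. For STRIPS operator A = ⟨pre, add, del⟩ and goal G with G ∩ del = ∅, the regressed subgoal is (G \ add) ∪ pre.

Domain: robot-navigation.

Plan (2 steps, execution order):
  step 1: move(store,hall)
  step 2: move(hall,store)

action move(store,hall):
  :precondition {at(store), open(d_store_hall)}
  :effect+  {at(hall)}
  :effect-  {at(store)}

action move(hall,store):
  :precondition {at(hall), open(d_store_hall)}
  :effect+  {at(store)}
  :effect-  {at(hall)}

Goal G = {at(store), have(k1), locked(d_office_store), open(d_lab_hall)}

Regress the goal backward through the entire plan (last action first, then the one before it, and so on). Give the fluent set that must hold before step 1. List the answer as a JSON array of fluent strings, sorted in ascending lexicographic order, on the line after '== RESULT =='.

Regress step by step:
  through step 2 (move(hall,store)): drop {at(store)}, keep {have(k1), locked(d_office_store), open(d_lab_hall)}, require {at(hall), open(d_store_hall)}
    → {at(hall), have(k1), locked(d_office_store), open(d_lab_hall), open(d_store_hall)}
  through step 1 (move(store,hall)): drop {at(hall)}, keep {have(k1), locked(d_office_store), open(d_lab_hall), open(d_store_hall)}, require {at(store), open(d_store_hall)}
    → {at(store), have(k1), locked(d_office_store), open(d_lab_hall), open(d_store_hall)}

== RESULT ==
["at(store)", "have(k1)", "locked(d_office_store)", "open(d_lab_hall)", "open(d_store_hall)"]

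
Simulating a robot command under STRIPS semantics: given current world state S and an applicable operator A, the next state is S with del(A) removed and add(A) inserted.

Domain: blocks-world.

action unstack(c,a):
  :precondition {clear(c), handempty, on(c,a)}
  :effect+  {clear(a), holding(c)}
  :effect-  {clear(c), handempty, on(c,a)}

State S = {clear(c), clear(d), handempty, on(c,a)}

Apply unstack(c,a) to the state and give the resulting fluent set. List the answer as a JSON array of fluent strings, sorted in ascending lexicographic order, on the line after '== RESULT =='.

Compute (S \ del) ∪ add:
  pre ⊆ S: {clear(c), handempty, on(c,a)} ⊆ S  — applicable
  S \ del = {clear(d)}
  ∪ add   = {clear(a), clear(d), holding(c)}

== RESULT ==
["clear(a)", "clear(d)", "holding(c)"]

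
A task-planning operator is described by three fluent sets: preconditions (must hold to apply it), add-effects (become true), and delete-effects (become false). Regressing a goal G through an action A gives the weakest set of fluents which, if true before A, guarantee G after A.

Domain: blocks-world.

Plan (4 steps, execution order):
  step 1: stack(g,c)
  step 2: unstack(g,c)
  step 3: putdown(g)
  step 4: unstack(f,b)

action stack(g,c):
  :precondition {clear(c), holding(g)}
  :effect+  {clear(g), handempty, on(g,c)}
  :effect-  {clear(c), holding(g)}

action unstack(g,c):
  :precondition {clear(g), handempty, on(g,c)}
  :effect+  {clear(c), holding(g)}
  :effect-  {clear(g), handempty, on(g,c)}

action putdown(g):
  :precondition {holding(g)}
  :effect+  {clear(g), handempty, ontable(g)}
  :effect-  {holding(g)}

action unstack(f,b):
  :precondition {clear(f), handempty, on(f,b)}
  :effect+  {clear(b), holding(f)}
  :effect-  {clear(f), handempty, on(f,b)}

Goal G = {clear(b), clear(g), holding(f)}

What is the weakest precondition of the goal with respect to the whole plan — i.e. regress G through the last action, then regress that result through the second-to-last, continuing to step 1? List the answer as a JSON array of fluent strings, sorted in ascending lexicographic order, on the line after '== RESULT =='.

Work backward from the goal:
  through step 4 (unstack(f,b)): drop {clear(b), holding(f)}, keep {clear(g)}, require {clear(f), handempty, on(f,b)}
    → {clear(f), clear(g), handempty, on(f,b)}
  through step 3 (putdown(g)): drop {clear(g), handempty}, keep {clear(f), on(f,b)}, require {holding(g)}
    → {clear(f), holding(g), on(f,b)}
  through step 2 (unstack(g,c)): drop {holding(g)}, keep {clear(f), on(f,b)}, require {clear(g), handempty, on(g,c)}
    → {clear(f), clear(g), handempty, on(f,b), on(g,c)}
  through step 1 (stack(g,c)): drop {clear(g), handempty, on(g,c)}, keep {clear(f), on(f,b)}, require {clear(c), holding(g)}
    → {clear(c), clear(f), holding(g), on(f,b)}

== RESULT ==
["clear(c)", "clear(f)", "holding(g)", "on(f,b)"]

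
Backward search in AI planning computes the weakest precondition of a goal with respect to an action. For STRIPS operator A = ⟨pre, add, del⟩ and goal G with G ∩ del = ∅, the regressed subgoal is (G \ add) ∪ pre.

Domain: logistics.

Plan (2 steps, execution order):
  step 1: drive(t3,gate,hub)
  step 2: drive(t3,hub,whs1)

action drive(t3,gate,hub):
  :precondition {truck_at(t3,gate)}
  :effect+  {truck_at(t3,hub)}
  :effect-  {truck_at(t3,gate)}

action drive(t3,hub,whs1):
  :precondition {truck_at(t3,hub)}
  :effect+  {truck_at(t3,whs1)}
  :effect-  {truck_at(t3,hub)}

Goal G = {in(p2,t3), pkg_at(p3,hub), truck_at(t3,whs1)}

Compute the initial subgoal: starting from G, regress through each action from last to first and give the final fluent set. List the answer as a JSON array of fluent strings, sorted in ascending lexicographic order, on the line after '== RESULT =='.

Work backward from the goal:
  through step 2 (drive(t3,hub,whs1)): drop {truck_at(t3,whs1)}, keep {in(p2,t3), pkg_at(p3,hub)}, require {truck_at(t3,hub)}
    → {in(p2,t3), pkg_at(p3,hub), truck_at(t3,hub)}
  through step 1 (drive(t3,gate,hub)): drop {truck_at(t3,hub)}, keep {in(p2,t3), pkg_at(p3,hub)}, require {truck_at(t3,gate)}
    → {in(p2,t3), pkg_at(p3,hub), truck_at(t3,gate)}

== RESULT ==
["in(p2,t3)", "pkg_at(p3,hub)", "truck_at(t3,gate)"]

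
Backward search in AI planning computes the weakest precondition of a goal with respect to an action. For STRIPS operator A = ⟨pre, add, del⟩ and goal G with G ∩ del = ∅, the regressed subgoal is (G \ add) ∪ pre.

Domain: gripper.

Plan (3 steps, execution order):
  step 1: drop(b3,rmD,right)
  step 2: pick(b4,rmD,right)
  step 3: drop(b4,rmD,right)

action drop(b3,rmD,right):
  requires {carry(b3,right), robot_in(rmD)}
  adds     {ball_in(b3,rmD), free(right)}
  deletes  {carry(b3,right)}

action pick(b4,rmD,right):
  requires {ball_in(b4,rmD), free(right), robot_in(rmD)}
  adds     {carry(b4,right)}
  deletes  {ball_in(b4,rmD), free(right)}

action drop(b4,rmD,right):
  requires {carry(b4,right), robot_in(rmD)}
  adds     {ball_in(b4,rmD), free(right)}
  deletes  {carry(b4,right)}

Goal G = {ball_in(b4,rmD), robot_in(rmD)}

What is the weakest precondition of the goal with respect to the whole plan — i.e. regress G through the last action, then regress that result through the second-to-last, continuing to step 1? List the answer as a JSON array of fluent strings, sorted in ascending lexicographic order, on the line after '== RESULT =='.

Regress step by step:
  through step 3 (drop(b4,rmD,right)): drop {ball_in(b4,rmD)}, keep {robot_in(rmD)}, require {carry(b4,right), robot_in(rmD)}
    → {carry(b4,right), robot_in(rmD)}
  through step 2 (pick(b4,rmD,right)): drop {carry(b4,right)}, keep {robot_in(rmD)}, require {ball_in(b4,rmD), free(right), robot_in(rmD)}
    → {ball_in(b4,rmD), free(right), robot_in(rmD)}
  through step 1 (drop(b3,rmD,right)): drop {free(right)}, keep {ball_in(b4,rmD), robot_in(rmD)}, require {carry(b3,right), robot_in(rmD)}
    → {ball_in(b4,rmD), carry(b3,right), robot_in(rmD)}

== RESULT ==
["ball_in(b4,rmD)", "carry(b3,right)", "robot_in(rmD)"]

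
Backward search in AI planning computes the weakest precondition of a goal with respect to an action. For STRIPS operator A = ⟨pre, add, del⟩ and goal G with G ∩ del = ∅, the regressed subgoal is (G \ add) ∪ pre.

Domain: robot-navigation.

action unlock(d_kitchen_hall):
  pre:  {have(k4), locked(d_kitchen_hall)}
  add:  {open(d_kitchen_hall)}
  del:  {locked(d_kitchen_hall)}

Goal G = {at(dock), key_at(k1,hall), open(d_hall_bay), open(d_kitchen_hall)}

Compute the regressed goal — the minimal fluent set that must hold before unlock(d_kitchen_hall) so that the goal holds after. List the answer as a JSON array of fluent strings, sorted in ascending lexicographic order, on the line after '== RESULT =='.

Compute (G \ add) ∪ pre:
  G ∩ del = {}  (empty — regression defined)
  G \ add = {at(dock), key_at(k1,hall), open(d_hall_bay), open(d_kitchen_hall)} \ {open(d_kitchen_hall)} = {at(dock), key_at(k1,hall), open(d_hall_bay)}
  ∪ pre   = {at(dock), key_at(k1,hall), open(d_hall_bay)} ∪ {have(k4), locked(d_kitchen_hall)}
          = {at(dock), have(k4), key_at(k1,hall), locked(d_kitchen_hall), open(d_hall_bay)}

== RESULT ==
["at(dock)", "have(k4)", "key_at(k1,hall)", "locked(d_kitchen_hall)", "open(d_hall_bay)"]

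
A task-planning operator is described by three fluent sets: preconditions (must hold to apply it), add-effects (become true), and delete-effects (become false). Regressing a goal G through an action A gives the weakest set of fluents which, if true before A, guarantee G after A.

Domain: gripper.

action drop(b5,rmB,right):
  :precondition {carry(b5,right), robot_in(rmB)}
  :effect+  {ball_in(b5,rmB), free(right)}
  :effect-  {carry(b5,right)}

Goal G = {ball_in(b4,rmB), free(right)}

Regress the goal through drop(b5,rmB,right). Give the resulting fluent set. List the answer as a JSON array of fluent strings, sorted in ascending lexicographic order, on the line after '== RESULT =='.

Compute (G \ add) ∪ pre:
  G ∩ del = {}  (empty — regression defined)
  G \ add = {ball_in(b4,rmB), free(right)} \ {ball_in(b5,rmB), free(right)} = {ball_in(b4,rmB)}
  ∪ pre   = {ball_in(b4,rmB)} ∪ {carry(b5,right), robot_in(rmB)}
          = {ball_in(b4,rmB), carry(b5,right), robot_in(rmB)}

== RESULT ==
["ball_in(b4,rmB)", "carry(b5,right)", "robot_in(rmB)"]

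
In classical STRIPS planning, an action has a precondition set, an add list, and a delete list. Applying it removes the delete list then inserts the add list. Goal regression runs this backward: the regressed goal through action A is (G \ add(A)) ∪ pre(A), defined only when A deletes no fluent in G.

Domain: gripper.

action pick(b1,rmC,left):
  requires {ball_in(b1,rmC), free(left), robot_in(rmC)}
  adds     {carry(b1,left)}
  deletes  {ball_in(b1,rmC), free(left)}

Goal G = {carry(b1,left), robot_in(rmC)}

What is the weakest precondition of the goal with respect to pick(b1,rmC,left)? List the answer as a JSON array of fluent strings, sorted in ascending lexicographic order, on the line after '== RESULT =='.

Compute (G \ add) ∪ pre:
  G ∩ del = {}  (empty — regression defined)
  G \ add = {carry(b1,left), robot_in(rmC)} \ {carry(b1,left)} = {robot_in(rmC)}
  ∪ pre   = {robot_in(rmC)} ∪ {ball_in(b1,rmC), free(left), robot_in(rmC)}
          = {ball_in(b1,rmC), free(left), robot_in(rmC)}

== RESULT ==
["ball_in(b1,rmC)", "free(left)", "robot_in(rmC)"]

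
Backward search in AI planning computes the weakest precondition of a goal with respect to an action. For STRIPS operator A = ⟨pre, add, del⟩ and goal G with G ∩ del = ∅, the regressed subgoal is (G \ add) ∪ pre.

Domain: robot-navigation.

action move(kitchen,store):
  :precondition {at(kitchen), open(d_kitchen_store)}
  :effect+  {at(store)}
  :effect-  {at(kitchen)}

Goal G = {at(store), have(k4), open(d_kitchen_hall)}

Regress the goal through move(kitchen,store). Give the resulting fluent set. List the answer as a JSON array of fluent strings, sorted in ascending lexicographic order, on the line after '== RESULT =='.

Regress:
  G ∩ del = {}  (empty — regression defined)
  G \ add = {at(store), have(k4), open(d_kitchen_hall)} \ {at(store)} = {have(k4), open(d_kitchen_hall)}
  ∪ pre   = {have(k4), open(d_kitchen_hall)} ∪ {at(kitchen), open(d_kitchen_store)}
          = {at(kitchen), have(k4), open(d_kitchen_hall), open(d_kitchen_store)}

== RESULT ==
["at(kitchen)", "have(k4)", "open(d_kitchen_hall)", "open(d_kitchen_store)"]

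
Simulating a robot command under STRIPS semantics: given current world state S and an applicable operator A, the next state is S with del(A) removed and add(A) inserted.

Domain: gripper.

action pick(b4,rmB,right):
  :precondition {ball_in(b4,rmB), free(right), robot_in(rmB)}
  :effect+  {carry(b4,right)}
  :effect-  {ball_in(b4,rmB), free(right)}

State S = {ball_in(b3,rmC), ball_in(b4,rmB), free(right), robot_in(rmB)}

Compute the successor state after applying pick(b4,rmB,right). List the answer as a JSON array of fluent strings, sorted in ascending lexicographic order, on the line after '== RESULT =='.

Progress:
  pre ⊆ S: {ball_in(b4,rmB), free(right), robot_in(rmB)} ⊆ S  — applicable
  S \ del = {ball_in(b3,rmC), robot_in(rmB)}
  ∪ add   = {ball_in(b3,rmC), carry(b4,right), robot_in(rmB)}

== RESULT ==
["ball_in(b3,rmC)", "carry(b4,right)", "robot_in(rmB)"]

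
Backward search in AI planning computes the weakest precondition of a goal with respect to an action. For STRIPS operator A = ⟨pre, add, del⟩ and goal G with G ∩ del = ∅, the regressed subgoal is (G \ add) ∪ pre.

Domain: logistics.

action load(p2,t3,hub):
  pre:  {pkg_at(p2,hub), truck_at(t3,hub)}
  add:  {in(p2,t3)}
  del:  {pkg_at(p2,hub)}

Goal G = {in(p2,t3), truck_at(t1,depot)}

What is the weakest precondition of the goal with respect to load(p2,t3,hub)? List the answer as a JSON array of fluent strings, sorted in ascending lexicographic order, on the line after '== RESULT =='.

Regress:
  G ∩ del = {}  (empty — regression defined)
  G \ add = {in(p2,t3), truck_at(t1,depot)} \ {in(p2,t3)} = {truck_at(t1,depot)}
  ∪ pre   = {truck_at(t1,depot)} ∪ {pkg_at(p2,hub), truck_at(t3,hub)}
          = {pkg_at(p2,hub), truck_at(t1,depot), truck_at(t3,hub)}

== RESULT ==
["pkg_at(p2,hub)", "truck_at(t1,depot)", "truck_at(t3,hub)"]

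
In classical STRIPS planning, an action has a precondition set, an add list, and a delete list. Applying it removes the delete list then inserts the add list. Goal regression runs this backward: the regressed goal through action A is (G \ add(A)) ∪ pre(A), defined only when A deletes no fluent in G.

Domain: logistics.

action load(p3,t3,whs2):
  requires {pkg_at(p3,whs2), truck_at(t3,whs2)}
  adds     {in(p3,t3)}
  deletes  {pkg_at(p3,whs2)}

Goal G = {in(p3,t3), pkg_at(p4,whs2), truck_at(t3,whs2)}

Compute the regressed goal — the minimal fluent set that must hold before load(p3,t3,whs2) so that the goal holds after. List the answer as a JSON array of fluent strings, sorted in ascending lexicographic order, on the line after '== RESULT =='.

Compute (G \ add) ∪ pre:
  G ∩ del = {}  (empty — regression defined)
  G \ add = {in(p3,t3), pkg_at(p4,whs2), truck_at(t3,whs2)} \ {in(p3,t3)} = {pkg_at(p4,whs2), truck_at(t3,whs2)}
  ∪ pre   = {pkg_at(p4,whs2), truck_at(t3,whs2)} ∪ {pkg_at(p3,whs2), truck_at(t3,whs2)}
          = {pkg_at(p3,whs2), pkg_at(p4,whs2), truck_at(t3,whs2)}

== RESULT ==
["pkg_at(p3,whs2)", "pkg_at(p4,whs2)", "truck_at(t3,whs2)"]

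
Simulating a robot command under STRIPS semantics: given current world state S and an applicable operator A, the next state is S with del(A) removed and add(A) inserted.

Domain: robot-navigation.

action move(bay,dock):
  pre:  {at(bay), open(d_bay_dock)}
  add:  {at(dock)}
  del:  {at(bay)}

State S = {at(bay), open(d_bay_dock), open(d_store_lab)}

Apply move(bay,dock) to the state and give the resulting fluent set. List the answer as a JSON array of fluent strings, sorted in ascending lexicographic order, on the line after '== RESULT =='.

Compute (S \ del) ∪ add:
  pre ⊆ S: {at(bay), open(d_bay_dock)} ⊆ S  — applicable
  S \ del = {open(d_bay_dock), open(d_store_lab)}
  ∪ add   = {at(dock), open(d_bay_dock), open(d_store_lab)}

== RESULT ==
["at(dock)", "open(d_bay_dock)", "open(d_store_lab)"]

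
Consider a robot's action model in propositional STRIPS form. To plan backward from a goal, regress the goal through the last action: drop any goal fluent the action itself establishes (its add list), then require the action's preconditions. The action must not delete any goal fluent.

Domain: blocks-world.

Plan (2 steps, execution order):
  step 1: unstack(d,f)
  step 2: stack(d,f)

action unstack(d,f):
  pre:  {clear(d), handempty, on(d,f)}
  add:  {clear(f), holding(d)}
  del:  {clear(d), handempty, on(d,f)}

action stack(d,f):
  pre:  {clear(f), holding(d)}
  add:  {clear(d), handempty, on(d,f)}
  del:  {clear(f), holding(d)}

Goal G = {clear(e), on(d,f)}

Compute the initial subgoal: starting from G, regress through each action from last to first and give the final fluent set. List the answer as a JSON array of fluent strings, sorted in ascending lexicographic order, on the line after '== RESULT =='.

Work backward from the goal:
  through step 2 (stack(d,f)): drop {on(d,f)}, keep {clear(e)}, require {clear(f), holding(d)}
    → {clear(e), clear(f), holding(d)}
  through step 1 (unstack(d,f)): drop {clear(f), holding(d)}, keep {clear(e)}, require {clear(d), handempty, on(d,f)}
    → {clear(d), clear(e), handempty, on(d,f)}

== RESULT ==
["clear(d)", "clear(e)", "handempty", "on(d,f)"]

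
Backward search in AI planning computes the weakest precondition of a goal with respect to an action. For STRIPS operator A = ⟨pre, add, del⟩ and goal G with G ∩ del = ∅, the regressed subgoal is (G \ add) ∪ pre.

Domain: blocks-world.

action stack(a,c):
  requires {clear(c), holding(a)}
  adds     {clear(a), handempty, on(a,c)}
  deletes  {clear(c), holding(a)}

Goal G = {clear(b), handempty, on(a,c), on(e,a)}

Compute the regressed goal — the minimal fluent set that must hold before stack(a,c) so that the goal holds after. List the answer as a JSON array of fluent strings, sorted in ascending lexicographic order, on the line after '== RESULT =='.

Compute (G \ add) ∪ pre:
  G ∩ del = {}  (empty — regression defined)
  G \ add = {clear(b), handempty, on(a,c), on(e,a)} \ {clear(a), handempty, on(a,c)} = {clear(b), on(e,a)}
  ∪ pre   = {clear(b), on(e,a)} ∪ {clear(c), holding(a)}
          = {clear(b), clear(c), holding(a), on(e,a)}

== RESULT ==
["clear(b)", "clear(c)", "holding(a)", "on(e,a)"]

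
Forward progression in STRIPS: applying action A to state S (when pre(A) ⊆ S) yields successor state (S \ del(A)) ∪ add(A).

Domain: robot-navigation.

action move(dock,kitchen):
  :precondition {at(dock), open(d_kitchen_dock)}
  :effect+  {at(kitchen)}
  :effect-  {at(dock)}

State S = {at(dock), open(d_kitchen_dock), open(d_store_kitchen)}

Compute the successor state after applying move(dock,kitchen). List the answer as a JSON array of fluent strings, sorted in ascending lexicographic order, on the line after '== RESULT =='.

Compute (S \ del) ∪ add:
  pre ⊆ S: {at(dock), open(d_kitchen_dock)} ⊆ S  — applicable
  S \ del = {open(d_kitchen_dock), open(d_store_kitchen)}
  ∪ add   = {at(kitchen), open(d_kitchen_dock), open(d_store_kitchen)}

== RESULT ==
["at(kitchen)", "open(d_kitchen_dock)", "open(d_store_kitchen)"]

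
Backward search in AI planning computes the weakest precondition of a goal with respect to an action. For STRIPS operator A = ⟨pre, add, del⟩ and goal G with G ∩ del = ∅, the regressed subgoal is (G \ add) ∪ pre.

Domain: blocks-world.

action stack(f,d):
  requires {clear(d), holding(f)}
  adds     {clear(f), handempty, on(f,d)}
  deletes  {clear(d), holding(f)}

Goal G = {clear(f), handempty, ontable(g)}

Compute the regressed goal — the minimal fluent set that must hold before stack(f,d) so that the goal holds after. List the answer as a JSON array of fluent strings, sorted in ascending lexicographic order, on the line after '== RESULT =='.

Regress:
  G ∩ del = {}  (empty — regression defined)
  G \ add = {clear(f), handempty, ontable(g)} \ {clear(f), handempty, on(f,d)} = {ontable(g)}
  ∪ pre   = {ontable(g)} ∪ {clear(d), holding(f)}
          = {clear(d), holding(f), ontable(g)}

== RESULT ==
["clear(d)", "holding(f)", "ontable(g)"]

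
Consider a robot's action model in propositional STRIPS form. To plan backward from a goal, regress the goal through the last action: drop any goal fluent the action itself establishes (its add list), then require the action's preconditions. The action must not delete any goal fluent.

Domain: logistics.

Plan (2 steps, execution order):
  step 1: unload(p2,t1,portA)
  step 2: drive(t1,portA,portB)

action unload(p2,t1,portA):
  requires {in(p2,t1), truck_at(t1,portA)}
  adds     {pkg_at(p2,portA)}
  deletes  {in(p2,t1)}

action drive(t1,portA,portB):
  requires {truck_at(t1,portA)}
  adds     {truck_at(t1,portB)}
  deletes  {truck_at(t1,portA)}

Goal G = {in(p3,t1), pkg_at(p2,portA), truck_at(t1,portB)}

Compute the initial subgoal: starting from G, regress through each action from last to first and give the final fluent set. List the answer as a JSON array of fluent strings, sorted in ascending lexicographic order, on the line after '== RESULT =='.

Regress step by step:
  through step 2 (drive(t1,portA,portB)): drop {truck_at(t1,portB)}, keep {in(p3,t1), pkg_at(p2,portA)}, require {truck_at(t1,portA)}
    → {in(p3,t1), pkg_at(p2,portA), truck_at(t1,portA)}
  through step 1 (unload(p2,t1,portA)): drop {pkg_at(p2,portA)}, keep {in(p3,t1), truck_at(t1,portA)}, require {in(p2,t1), truck_at(t1,portA)}
    → {in(p2,t1), in(p3,t1), truck_at(t1,portA)}

== RESULT ==
["in(p2,t1)", "in(p3,t1)", "truck_at(t1,portA)"]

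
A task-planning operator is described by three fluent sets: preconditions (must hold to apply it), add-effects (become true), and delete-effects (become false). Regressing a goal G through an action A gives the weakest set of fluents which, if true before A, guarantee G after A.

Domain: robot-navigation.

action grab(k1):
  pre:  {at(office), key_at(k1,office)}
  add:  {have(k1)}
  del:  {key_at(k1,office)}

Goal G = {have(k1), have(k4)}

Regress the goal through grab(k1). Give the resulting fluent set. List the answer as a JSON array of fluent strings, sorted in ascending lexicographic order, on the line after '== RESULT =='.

Regress:
  G ∩ del = {}  (empty — regression defined)
  G \ add = {have(k1), have(k4)} \ {have(k1)} = {have(k4)}
  ∪ pre   = {have(k4)} ∪ {at(office), key_at(k1,office)}
          = {at(office), have(k4), key_at(k1,office)}

== RESULT ==
["at(office)", "have(k4)", "key_at(k1,office)"]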